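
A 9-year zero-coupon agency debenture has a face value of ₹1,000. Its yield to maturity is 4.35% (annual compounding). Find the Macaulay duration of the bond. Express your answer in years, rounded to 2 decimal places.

A zero-coupon bond has a single cash flow at maturity, so its Macaulay duration equals its maturity: 9 years.

9.00 years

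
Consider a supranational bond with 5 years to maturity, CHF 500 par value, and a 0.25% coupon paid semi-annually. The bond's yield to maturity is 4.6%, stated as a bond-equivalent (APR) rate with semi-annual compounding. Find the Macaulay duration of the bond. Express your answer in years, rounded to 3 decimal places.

Periodic yield y = 0.023. Discount each cash flow and weight by its period:
  t   CF        PV=CF/(1+0.023)^t    t·PV
  1        0.625         0.6109         0.6109
  2        0.625         0.5972         1.1944
  3        0.625         0.5838         1.7514
  4        0.625         0.5707         2.2826
  5        0.625         0.5578         2.7891
  6        0.625         0.5453         3.2717
  7        0.625         0.5330         3.7312
  8        0.625         0.5210         4.1684
  9        0.625         0.5093         4.5840
  10     500.625       398.8010     3,988.0096
  Σ                    403.8301     4,012.3934
Price P = Σ PV = 403.8301.
Macaulay duration = Σ(t·PV) / P = 4,012.3934 / 403.8301 = 9.93585 half-year periods.
In years: 9.93585 / 2 = 4.96792 years.

4.968 years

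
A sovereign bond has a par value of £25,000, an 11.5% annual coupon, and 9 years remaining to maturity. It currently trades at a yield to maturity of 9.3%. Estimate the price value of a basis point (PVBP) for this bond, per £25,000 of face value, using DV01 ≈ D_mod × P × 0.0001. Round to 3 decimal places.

£16.122

Periodic yield y = 0.093.
  t   CF        PV=CF/(1+0.093)^t    t·PV
  1     2,875.00     2,630.3751     2,630.3751
  2     2,875.00     2,406.5646     4,813.1292
  3     2,875.00     2,201.7974     6,605.3923
  4     2,875.00     2,014.4533     8,057.8132
  5     2,875.00     1,843.0497     9,215.2483
  6     2,875.00     1,686.2303    10,117.3815
  7     2,875.00     1,542.7541    10,799.2789
  8     2,875.00     1,411.4859    11,291.8874
  9    27,875.00    12,520.8386   112,687.5477
  Σ                 28,257.5491   176,218.0537
P = 28,257.5491; D_Mac = 6.23614 yrs; D_mod = 5.70553 yrs.
DV01 ≈ 5.70553 × 28,257.5491 × 0.0001 = 16.122420.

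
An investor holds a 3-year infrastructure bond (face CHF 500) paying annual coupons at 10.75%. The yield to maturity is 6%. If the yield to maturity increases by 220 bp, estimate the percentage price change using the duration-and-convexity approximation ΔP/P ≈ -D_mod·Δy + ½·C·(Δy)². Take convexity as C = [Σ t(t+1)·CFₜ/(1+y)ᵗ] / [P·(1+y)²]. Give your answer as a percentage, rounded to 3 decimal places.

-5.449%

With y = 0.06:
  t   CF        PV=CF/(1+0.06)^t    t·PV        t(t+1)·PV
  1        53.75        50.7075        50.7075         101.4151
  2        53.75        47.8373        95.6746         287.0239
  3       553.75       464.9392     1,394.8175       5,579.2701
  Σ                    563.4840     1,541.1997       5,967.7091
P = 563.4840; D_Mac = 2.73513 yrs; D_mod = 2.58031 yrs; C = 9.42571.
Duration effect: -2.58031 × (+0.022) = -0.056767
Convexity effect: 0.5 × 9.42571 × (0.022)² = +0.0022810
ΔP/P ≈ -0.056767 + 0.0022810 = -0.054486 = -5.4486%.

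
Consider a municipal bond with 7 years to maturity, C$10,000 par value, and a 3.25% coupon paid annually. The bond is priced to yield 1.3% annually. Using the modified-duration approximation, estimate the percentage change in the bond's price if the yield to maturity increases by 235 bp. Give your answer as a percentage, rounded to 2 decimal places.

-14.88%

Periodic yield y = 0.013. Modified duration first:
  t   CF        PV=CF/(1+0.013)^t    t·PV
  1       325.00       320.8292       320.8292
  2       325.00       316.7120       633.4239
  3       325.00       312.6475       937.9426
  4       325.00       308.6353     1,234.5412
  5       325.00       304.6745     1,523.3726
  6       325.00       300.7646     1,804.5875
  7    10,325.00     9,432.4376    66,027.0635
  Σ                 11,296.7008    72,481.7605
P = 11,296.7008; D_Mac = 6.41619 yrs; D_mod = 6.41619/(1+0.013) = 6.33385 yrs.
ΔP/P ≈ -D_mod · Δy = -6.33385 × (+0.0235) = -0.148845 = -14.8845%.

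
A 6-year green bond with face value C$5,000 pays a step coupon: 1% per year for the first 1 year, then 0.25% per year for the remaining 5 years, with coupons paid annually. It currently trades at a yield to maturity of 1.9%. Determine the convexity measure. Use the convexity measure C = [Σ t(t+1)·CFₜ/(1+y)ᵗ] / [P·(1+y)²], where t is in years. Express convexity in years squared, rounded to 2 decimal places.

39.79

With y = 0.019:
  t   CF        PV=CF/(1+0.019)^t    t·PV        t(t+1)·PV
  1        50.00        49.0677        49.0677          98.1354
  2        12.50        12.0382        24.0764          72.2292
  3        12.50        11.8137        35.4412         141.7649
  4        12.50        11.5935        46.3739         231.8693
  5        12.50        11.3773        56.8865         341.3189
  6     5,012.50     4,477.2287    26,863.3724     188,043.6065
  Σ                  4,573.1191    27,075.2180     188,928.9243
P = 4,573.1191.
Convexity = Σ t(t+1)·PV / [P·(1+y)²] = 188,928.9243 / (4,573.1191 × 1.038361) = 39.78667.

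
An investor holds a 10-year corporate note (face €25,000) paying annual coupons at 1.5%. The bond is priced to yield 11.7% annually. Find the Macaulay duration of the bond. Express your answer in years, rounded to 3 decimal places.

Periodic yield y = 0.117. Discount each cash flow and weight by its year:
  t   CF        PV=CF/(1+0.117)^t    t·PV
  1       375.00       335.7207       335.7207
  2       375.00       300.5557       601.1113
  3       375.00       269.0740       807.2220
  4       375.00       240.8899       963.5596
  5       375.00       215.6579     1,078.2896
  6       375.00       193.0689     1,158.4132
  7       375.00       172.8459     1,209.9212
  8       375.00       154.7412     1,237.9294
  9       375.00       138.5328     1,246.7955
  10   25,375.00     8,392.1709    83,921.7091
  Σ                 10,413.2578    92,560.6715
Price P = Σ PV = 10,413.2578.
Macaulay duration = Σ(t·PV) / P = 92,560.6715 / 10,413.2578 = 8.88873 years.

8.889 years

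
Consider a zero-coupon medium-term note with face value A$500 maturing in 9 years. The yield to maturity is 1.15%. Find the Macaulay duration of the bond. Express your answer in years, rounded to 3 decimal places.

A zero-coupon bond has a single cash flow at maturity, so its Macaulay duration equals its maturity: 9 years.

9.000 years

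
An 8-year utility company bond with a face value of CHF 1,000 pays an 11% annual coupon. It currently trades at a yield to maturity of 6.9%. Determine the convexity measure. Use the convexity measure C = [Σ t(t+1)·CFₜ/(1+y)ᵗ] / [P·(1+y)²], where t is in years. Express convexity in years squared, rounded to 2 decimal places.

With y = 0.069:
  t   CF        PV=CF/(1+0.069)^t    t·PV        t(t+1)·PV
  1       110.00       102.8999       102.8999         205.7998
  2       110.00        96.2581       192.5162         577.5486
  3       110.00        90.0450       270.1350       1,080.5399
  4       110.00        84.2329       336.9317       1,684.6584
  5       110.00        78.7960       393.9800       2,363.8799
  6       110.00        73.7100       442.2600       3,095.8203
  7       110.00        68.9523       482.6661       3,861.3287
  8     1,110.00       650.8806     5,207.0449      46,863.4043
  Σ                  1,245.7748     7,428.4338      59,732.9800
P = 1,245.7748.
Convexity = Σ t(t+1)·PV / [P·(1+y)²] = 59,732.9800 / (1,245.7748 × 1.142761) = 41.95843.

41.96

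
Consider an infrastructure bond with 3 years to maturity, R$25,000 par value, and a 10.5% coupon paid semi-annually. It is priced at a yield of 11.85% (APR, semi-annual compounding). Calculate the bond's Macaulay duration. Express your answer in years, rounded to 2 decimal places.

Periodic yield y = 0.05925. Discount each cash flow and weight by its period:
  t   CF        PV=CF/(1+0.05925)^t    t·PV
  1     1,312.50     1,239.0843     1,239.0843
  2     1,312.50     1,169.7751     2,339.5502
  3     1,312.50     1,104.3428     3,313.0283
  4     1,312.50     1,042.5705     4,170.2819
  5     1,312.50       984.2535     4,921.2673
  6    26,312.50    18,628.2165   111,769.2991
  Σ                 24,168.2426   127,752.5110
Price P = Σ PV = 24,168.2426.
Macaulay duration = Σ(t·PV) / P = 127,752.5110 / 24,168.2426 = 5.28597 half-year periods.
In years: 5.28597 / 2 = 2.64298 years.

2.64 years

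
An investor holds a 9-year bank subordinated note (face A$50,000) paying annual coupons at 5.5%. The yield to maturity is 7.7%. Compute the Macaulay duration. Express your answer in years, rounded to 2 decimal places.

7.19 years

Periodic yield y = 0.077. Discount each cash flow and weight by its year:
  t   CF        PV=CF/(1+0.077)^t    t·PV
  1     2,750.00     2,553.3890     2,553.3890
  2     2,750.00     2,370.8348     4,741.6695
  3     2,750.00     2,201.3322     6,603.9966
  4     2,750.00     2,043.9482     8,175.7927
  5     2,750.00     1,897.8163     9,489.0816
  6     2,750.00     1,762.1321    10,572.7929
  7     2,750.00     1,636.1487    11,453.0409
  8     2,750.00     1,519.1724    12,153.3794
  9    52,750.00    27,057.0930   243,513.8369
  Σ                 43,041.8668   309,256.9795
Price P = Σ PV = 43,041.8668.
Macaulay duration = Σ(t·PV) / P = 309,256.9795 / 43,041.8668 = 7.18503 years.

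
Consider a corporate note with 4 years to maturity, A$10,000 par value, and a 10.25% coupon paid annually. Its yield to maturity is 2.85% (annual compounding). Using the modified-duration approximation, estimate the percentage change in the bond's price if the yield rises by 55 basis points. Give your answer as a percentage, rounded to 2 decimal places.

-1.89%

Periodic yield y = 0.0285. Modified duration first:
  t   CF        PV=CF/(1+0.0285)^t    t·PV
  1     1,025.00       996.5970       996.5970
  2     1,025.00       968.9810     1,937.9621
  3     1,025.00       942.1303     2,826.3909
  4    11,025.00     9,852.8396    39,411.3585
  Σ                 12,760.5480    45,172.3085
P = 12,760.5480; D_Mac = 3.54000 yrs; D_mod = 3.54000/(1+0.0285) = 3.44190 yrs.
ΔP/P ≈ -D_mod · Δy = -3.44190 × (+0.0055) = -0.018930 = -1.8930%.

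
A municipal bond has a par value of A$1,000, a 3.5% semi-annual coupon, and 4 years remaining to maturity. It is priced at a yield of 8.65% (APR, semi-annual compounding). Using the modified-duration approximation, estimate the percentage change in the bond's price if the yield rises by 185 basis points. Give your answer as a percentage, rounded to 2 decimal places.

Periodic yield y = 0.04325. Modified duration first:
  t   CF        PV=CF/(1+0.04325)^t    t·PV
  1        17.50        16.7745        16.7745
  2        17.50        16.0791        32.1582
  3        17.50        15.4125        46.2375
  4        17.50        14.7735        59.0941
  5        17.50        14.1611        70.8054
  6        17.50        13.5740        81.4440
  7        17.50        13.0113        91.0788
  8     1,017.50       725.1490     5,801.1922
  Σ                    828.9350     6,198.7847
P = 828.9350; D_Mac = 7.47801 half-year periods = 3.73901 yrs; D_mod = 3.73901/(1+0.04325) = 3.58400 yrs.
ΔP/P ≈ -D_mod · Δy = -3.58400 × (+0.0185) = -0.066304 = -6.6304%.

-6.63%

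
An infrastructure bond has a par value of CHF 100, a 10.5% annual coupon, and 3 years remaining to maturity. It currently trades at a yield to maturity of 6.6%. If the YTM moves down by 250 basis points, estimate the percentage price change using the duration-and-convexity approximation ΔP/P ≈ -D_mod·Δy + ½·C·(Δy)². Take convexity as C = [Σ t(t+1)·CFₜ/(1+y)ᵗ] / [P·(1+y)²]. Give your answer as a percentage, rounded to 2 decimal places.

+6.71%

With y = 0.066:
  t   CF        PV=CF/(1+0.066)^t    t·PV        t(t+1)·PV
  1        10.50         9.8499         9.8499          19.6998
  2        10.50         9.2401        18.4801          55.4404
  3       110.50        91.2201       273.6604       1,094.6415
  Σ                    110.3101       301.9904       1,169.7817
P = 110.3101; D_Mac = 2.73765 yrs; D_mod = 2.56815 yrs; C = 9.33201.
Duration effect: -2.56815 × (-0.025) = +0.064204
Convexity effect: 0.5 × 9.33201 × (-0.025)² = +0.0029163
ΔP/P ≈ +0.064204 + 0.0029163 = +0.067120 = +6.7120%.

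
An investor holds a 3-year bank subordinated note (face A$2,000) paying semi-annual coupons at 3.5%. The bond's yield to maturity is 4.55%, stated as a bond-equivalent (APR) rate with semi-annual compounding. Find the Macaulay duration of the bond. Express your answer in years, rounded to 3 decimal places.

Periodic yield y = 0.02275. Discount each cash flow and weight by its period:
  t   CF        PV=CF/(1+0.02275)^t    t·PV
  1        35.00        34.2215        34.2215
  2        35.00        33.4602        66.9205
  3        35.00        32.7160        98.1479
  4        35.00        31.9882       127.9529
  5        35.00        31.2767       156.3834
  6     2,035.00     1,778.0644    10,668.3863
  Σ                  1,941.7269    11,152.0124
Price P = Σ PV = 1,941.7269.
Macaulay duration = Σ(t·PV) / P = 11,152.0124 / 1,941.7269 = 5.74335 half-year periods.
In years: 5.74335 / 2 = 2.87167 years.

2.872 years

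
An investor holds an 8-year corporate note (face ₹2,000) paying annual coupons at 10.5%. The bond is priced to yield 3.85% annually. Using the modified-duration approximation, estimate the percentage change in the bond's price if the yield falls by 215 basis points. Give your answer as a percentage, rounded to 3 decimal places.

Periodic yield y = 0.0385. Modified duration first:
  t   CF        PV=CF/(1+0.0385)^t    t·PV
  1       210.00       202.2147       202.2147
  2       210.00       194.7181       389.4362
  3       210.00       187.4994       562.4981
  4       210.00       180.5483       722.1930
  5       210.00       173.8548       869.2742
  6       210.00       167.4096     1,004.4574
  7       210.00       161.2032     1,128.4227
  8     2,210.00     1,633.5795    13,068.6358
  Σ                  2,901.0276    17,947.1321
P = 2,901.0276; D_Mac = 6.18647 yrs; D_mod = 6.18647/(1+0.0385) = 5.95712 yrs.
ΔP/P ≈ -D_mod · Δy = -5.95712 × (-0.0215) = +0.128078 = +12.8078%.

+12.808%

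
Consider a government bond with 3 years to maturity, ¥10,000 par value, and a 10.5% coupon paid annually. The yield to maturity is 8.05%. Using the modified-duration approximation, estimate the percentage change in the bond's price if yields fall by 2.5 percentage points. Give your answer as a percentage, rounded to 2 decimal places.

Periodic yield y = 0.0805. Modified duration first:
  t   CF        PV=CF/(1+0.0805)^t    t·PV
  1     1,050.00       971.7723       971.7723
  2     1,050.00       899.3728     1,798.7456
  3    11,050.00     8,759.6744    26,279.0232
  Σ                 10,630.8196    29,049.5412
P = 10,630.8196; D_Mac = 2.73258 yrs; D_mod = 2.73258/(1+0.0805) = 2.52899 yrs.
ΔP/P ≈ -D_mod · Δy = -2.52899 × (-0.025) = +0.063225 = +6.3225%.

+6.32%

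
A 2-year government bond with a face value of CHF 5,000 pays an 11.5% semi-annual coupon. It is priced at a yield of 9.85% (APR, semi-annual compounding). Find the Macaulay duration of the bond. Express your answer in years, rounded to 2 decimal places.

Periodic yield y = 0.04925. Discount each cash flow and weight by its period:
  t   CF        PV=CF/(1+0.04925)^t    t·PV
  1       287.50       274.0052       274.0052
  2       287.50       261.1439       522.2878
  3       287.50       248.8863       746.6588
  4     5,287.50     4,362.4902    17,449.9610
  Σ                  5,146.5256    18,992.9128
Price P = Σ PV = 5,146.5256.
Macaulay duration = Σ(t·PV) / P = 18,992.9128 / 5,146.5256 = 3.69043 half-year periods.
In years: 3.69043 / 2 = 1.84522 years.

1.85 years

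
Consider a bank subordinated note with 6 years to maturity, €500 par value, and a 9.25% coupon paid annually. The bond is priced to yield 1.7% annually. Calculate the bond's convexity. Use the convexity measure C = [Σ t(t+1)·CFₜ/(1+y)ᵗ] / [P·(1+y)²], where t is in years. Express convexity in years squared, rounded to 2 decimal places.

With y = 0.017:
  t   CF        PV=CF/(1+0.017)^t    t·PV        t(t+1)·PV
  1        46.25        45.4769        45.4769          90.9538
  2        46.25        44.7167        89.4334         268.3003
  3        46.25        43.9692       131.9077         527.6308
  4        46.25        43.2342       172.9370         864.6850
  5        46.25        42.5116       212.5578       1,275.3466
  6       546.25       493.7030     2,962.2178      20,735.5244
  Σ                    713.6116     3,614.5305      23,762.4408
P = 713.6116.
Convexity = Σ t(t+1)·PV / [P·(1+y)²] = 23,762.4408 / (713.6116 × 1.034289) = 32.19491.

32.19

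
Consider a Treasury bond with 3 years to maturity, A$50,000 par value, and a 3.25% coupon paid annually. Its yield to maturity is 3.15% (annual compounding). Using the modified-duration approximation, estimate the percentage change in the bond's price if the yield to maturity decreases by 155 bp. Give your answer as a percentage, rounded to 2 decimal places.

+4.37%

Periodic yield y = 0.0315. Modified duration first:
  t   CF        PV=CF/(1+0.0315)^t    t·PV
  1     1,625.00     1,575.3757     1,575.3757
  2     1,625.00     1,527.2668     3,054.5335
  3    51,625.00    47,038.3812   141,115.1437
  Σ                 50,141.0237   145,745.0529
P = 50,141.0237; D_Mac = 2.90670 yrs; D_mod = 2.90670/(1+0.0315) = 2.81794 yrs.
ΔP/P ≈ -D_mod · Δy = -2.81794 × (-0.0155) = +0.043678 = +4.3678%.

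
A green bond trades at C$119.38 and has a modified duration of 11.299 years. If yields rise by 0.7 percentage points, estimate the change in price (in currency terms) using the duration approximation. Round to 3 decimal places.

Duration approximation: ΔP/P ≈ -D_mod · Δy = -11.299 × (+0.007) = -0.079093.
ΔP ≈ 119.38 × (-0.079093) = -9.44212234.

-C$9.442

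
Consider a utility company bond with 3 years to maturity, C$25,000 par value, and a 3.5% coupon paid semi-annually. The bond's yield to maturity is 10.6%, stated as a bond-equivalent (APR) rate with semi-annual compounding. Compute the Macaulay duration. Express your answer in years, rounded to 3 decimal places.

Periodic yield y = 0.053. Discount each cash flow and weight by its period:
  t   CF        PV=CF/(1+0.053)^t    t·PV
  1       437.50       415.4796       415.4796
  2       437.50       394.5675       789.1350
  3       437.50       374.7080     1,124.1239
  4       437.50       355.8480     1,423.3921
  5       437.50       337.9374     1,689.6868
  6    25,437.50    18,659.6803   111,958.0820
  Σ                 20,538.2208   117,399.8995
Price P = Σ PV = 20,538.2208.
Macaulay duration = Σ(t·PV) / P = 117,399.8995 / 20,538.2208 = 5.71617 half-year periods.
In years: 5.71617 / 2 = 2.85808 years.

2.858 years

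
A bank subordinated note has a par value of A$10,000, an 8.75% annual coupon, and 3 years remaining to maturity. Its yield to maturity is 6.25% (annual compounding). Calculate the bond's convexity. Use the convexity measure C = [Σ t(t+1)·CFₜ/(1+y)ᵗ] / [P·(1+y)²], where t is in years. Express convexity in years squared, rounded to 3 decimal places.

9.560

With y = 0.0625:
  t   CF        PV=CF/(1+0.0625)^t    t·PV        t(t+1)·PV
  1       875.00       823.5294       823.5294       1,647.0588
  2       875.00       775.0865     1,550.1730       4,650.5190
  3    10,875.00     9,066.5581    27,199.6743     108,798.6973
  Σ                 10,665.1740    29,573.3768     115,096.2752
P = 10,665.1740.
Convexity = Σ t(t+1)·PV / [P·(1+y)²] = 115,096.2752 / (10,665.1740 × 1.128906) = 9.55951.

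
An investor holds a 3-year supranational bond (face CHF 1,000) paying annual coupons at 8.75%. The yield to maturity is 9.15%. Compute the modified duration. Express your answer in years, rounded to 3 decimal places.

2.532 years

Periodic yield y = 0.0915. First find Macaulay duration:
  t   CF        PV=CF/(1+0.0915)^t    t·PV
  1        87.50        80.1649        80.1649
  2        87.50        73.4447       146.8894
  3     1,087.50       836.2922     2,508.8766
  Σ                    989.9018     2,735.9309
P = 989.9018; Macaulay duration = 2,735.9309 / 989.9018 = 2.76384 years.
Modified duration = D_Mac / (1 + y) = 2.76384 / 1.0915 = 2.53215 years.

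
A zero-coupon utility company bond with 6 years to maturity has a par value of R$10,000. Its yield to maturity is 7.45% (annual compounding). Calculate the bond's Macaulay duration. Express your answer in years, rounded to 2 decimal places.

A zero-coupon bond has a single cash flow at maturity, so its Macaulay duration equals its maturity: 6 years.

6.00 years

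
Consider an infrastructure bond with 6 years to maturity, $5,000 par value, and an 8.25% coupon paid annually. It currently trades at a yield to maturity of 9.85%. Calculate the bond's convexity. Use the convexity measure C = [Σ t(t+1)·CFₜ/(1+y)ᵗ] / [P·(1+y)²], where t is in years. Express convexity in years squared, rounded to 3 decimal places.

With y = 0.0985:
  t   CF        PV=CF/(1+0.0985)^t    t·PV        t(t+1)·PV
  1       412.50       375.5121       375.5121         751.0241
  2       412.50       341.8407       683.6815       2,051.0445
  3       412.50       311.1887       933.5660       3,734.2640
  4       412.50       283.2851     1,133.1403       5,665.7017
  5       412.50       257.8836     1,289.4178       7,736.5066
  6     5,412.50     3,080.3321    18,481.9926     129,373.9483
  Σ                  4,650.0422    22,897.3103     149,312.4891
P = 4,650.0422.
Convexity = Σ t(t+1)·PV / [P·(1+y)²] = 149,312.4891 / (4,650.0422 × 1.206702) = 26.60965.

26.610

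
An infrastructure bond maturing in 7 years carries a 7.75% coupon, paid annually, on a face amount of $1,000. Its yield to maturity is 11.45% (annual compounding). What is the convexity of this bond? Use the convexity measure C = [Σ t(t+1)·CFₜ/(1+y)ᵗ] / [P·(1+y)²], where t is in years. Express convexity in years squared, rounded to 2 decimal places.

32.56

With y = 0.1145:
  t   CF        PV=CF/(1+0.1145)^t    t·PV        t(t+1)·PV
  1        77.50        69.5379        69.5379         139.0758
  2        77.50        62.3938       124.7876         374.3629
  3        77.50        55.9837       167.9511         671.8042
  4        77.50        50.2321       200.9284       1,004.6422
  5        77.50        45.0714       225.3572       1,352.1429
  6        77.50        40.4409       242.6457       1,698.5196
  7     1,077.50       504.4949     3,531.4642      28,251.7137
  Σ                    828.1548     4,562.6720      33,492.2613
P = 828.1548.
Convexity = Σ t(t+1)·PV / [P·(1+y)²] = 33,492.2613 / (828.1548 × 1.242110) = 32.55913.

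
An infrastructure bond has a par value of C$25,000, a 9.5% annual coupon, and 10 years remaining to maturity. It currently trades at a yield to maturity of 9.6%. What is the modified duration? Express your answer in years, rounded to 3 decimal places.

Periodic yield y = 0.096. First find Macaulay duration:
  t   CF        PV=CF/(1+0.096)^t    t·PV
  1     2,375.00     2,166.9708     2,166.9708
  2     2,375.00     1,977.1631     3,954.3263
  3     2,375.00     1,803.9810     5,411.9429
  4     2,375.00     1,645.9680     6,583.8721
  5     2,375.00     1,501.7957     7,508.9783
  6     2,375.00     1,370.2515     8,221.5091
  7     2,375.00     1,250.2295     8,751.6064
  8     2,375.00     1,140.7203     9,125.7626
  9     2,375.00     1,040.8032     9,367.2290
  10   27,375.00    10,945.8272   109,458.2717
  Σ                 24,843.7103   170,550.4691
P = 24,843.7103; Macaulay duration = 170,550.4691 / 24,843.7103 = 6.86494 years.
Modified duration = D_Mac / (1 + y) = 6.86494 / 1.096 = 6.26363 years.

6.264 years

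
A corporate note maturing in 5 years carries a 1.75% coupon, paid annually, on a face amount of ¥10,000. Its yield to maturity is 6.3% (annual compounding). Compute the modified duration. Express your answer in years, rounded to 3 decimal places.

4.523 years

Periodic yield y = 0.063. First find Macaulay duration:
  t   CF        PV=CF/(1+0.063)^t    t·PV
  1       175.00       164.6284       164.6284
  2       175.00       154.8715       309.7430
  3       175.00       145.6929       437.0786
  4       175.00       137.0582       548.2328
  5    10,175.00     7,496.6648    37,483.3242
  Σ                  8,098.9158    38,943.0070
P = 8,098.9158; Macaulay duration = 38,943.0070 / 8,098.9158 = 4.80842 years.
Modified duration = D_Mac / (1 + y) = 4.80842 / 1.063 = 4.52345 years.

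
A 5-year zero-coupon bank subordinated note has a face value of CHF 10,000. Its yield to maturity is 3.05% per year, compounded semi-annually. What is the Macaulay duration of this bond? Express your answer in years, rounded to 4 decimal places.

5.0000 years

A zero-coupon bond has a single cash flow at maturity, so its Macaulay duration equals its maturity: 5 years.
(Equivalently: 10 semi-annual periods ÷ 2 = 5 years.)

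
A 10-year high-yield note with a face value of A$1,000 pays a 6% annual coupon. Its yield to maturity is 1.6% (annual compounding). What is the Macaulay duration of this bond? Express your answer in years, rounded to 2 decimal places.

Periodic yield y = 0.016. Discount each cash flow and weight by its year:
  t   CF        PV=CF/(1+0.016)^t    t·PV
  1        60.00        59.0551        59.0551
  2        60.00        58.1251       116.2502
  3        60.00        57.2098       171.6293
  4        60.00        56.3088       225.2353
  5        60.00        55.4221       277.1103
  6        60.00        54.5493       327.2957
  7        60.00        53.6902       375.8316
  8        60.00        52.8447       422.7577
  9        60.00        52.0125       468.1127
  10    1,060.00       904.4171     9,044.1714
  Σ                  1,403.6348    11,487.4494
Price P = Σ PV = 1,403.6348.
Macaulay duration = Σ(t·PV) / P = 11,487.4494 / 1,403.6348 = 8.18407 years.

8.18 years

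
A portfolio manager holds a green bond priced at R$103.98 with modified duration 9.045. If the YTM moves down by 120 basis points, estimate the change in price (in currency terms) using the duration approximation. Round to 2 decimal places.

+R$11.29

Duration approximation: ΔP/P ≈ -D_mod · Δy = -9.045 × (-0.012) = +0.108540.
ΔP ≈ 103.98 × (+0.108540) = +11.2859892.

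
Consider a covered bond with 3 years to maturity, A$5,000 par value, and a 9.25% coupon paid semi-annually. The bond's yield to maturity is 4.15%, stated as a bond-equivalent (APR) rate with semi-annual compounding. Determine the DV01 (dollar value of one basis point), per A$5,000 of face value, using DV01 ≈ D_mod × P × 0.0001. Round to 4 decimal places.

Periodic yield y = 0.02075.
  t   CF        PV=CF/(1+0.02075)^t    t·PV
  1       231.25       226.5491       226.5491
  2       231.25       221.9438       443.8875
  3       231.25       217.4321       652.2962
  4       231.25       213.0121       852.0482
  5       231.25       208.6819     1,043.4095
  6     5,231.25     4,624.7594    27,748.5564
  Σ                  5,712.3783    30,966.7470
P = 5,712.3783; D_Mac = 5.42099 half-year periods = 2.71050 yrs; D_mod = 2.65540 yrs.
DV01 ≈ 2.65540 × 5,712.3783 × 0.0001 = 1.516862.

A$1.5169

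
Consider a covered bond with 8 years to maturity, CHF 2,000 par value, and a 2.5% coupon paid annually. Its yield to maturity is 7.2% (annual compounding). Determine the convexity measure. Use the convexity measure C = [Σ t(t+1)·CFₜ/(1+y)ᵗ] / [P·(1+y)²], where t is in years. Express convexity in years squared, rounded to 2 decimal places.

With y = 0.072:
  t   CF        PV=CF/(1+0.072)^t    t·PV        t(t+1)·PV
  1        50.00        46.6418        46.6418          93.2836
  2        50.00        43.5091        87.0183         261.0548
  3        50.00        40.5869       121.7606         487.0425
  4        50.00        37.8609       151.4436         757.2179
  5        50.00        35.3180       176.5900       1,059.5399
  6        50.00        32.9459       197.6754       1,383.7275
  7        50.00        30.7331       215.1318       1,721.0541
  8     2,050.00     1,175.4268     9,403.4142      84,630.7276
  Σ                  1,443.0225    10,399.6756      90,393.6480
P = 1,443.0225.
Convexity = Σ t(t+1)·PV / [P·(1+y)²] = 90,393.6480 / (1,443.0225 × 1.149184) = 54.50988.

54.51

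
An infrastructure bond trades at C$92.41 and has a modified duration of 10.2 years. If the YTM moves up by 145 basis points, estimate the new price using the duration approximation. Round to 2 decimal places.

C$78.74

Duration approximation: ΔP/P ≈ -D_mod · Δy = -10.2 × (+0.0145) = -0.147900.
New price ≈ 92.41 × (1 - 0.147900) = 78.742561.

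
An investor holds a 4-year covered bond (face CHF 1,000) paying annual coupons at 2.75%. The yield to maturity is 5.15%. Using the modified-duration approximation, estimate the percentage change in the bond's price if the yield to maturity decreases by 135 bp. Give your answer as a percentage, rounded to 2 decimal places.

+4.92%

Periodic yield y = 0.0515. Modified duration first:
  t   CF        PV=CF/(1+0.0515)^t    t·PV
  1        27.50        26.1531        26.1531
  2        27.50        24.8722        49.7444
  3        27.50        23.6540        70.9620
  4     1,027.50       840.5136     3,362.0542
  Σ                    915.1929     3,508.9138
P = 915.1929; D_Mac = 3.83407 yrs; D_mod = 3.83407/(1+0.0515) = 3.64629 yrs.
ΔP/P ≈ -D_mod · Δy = -3.64629 × (-0.0135) = +0.049225 = +4.9225%.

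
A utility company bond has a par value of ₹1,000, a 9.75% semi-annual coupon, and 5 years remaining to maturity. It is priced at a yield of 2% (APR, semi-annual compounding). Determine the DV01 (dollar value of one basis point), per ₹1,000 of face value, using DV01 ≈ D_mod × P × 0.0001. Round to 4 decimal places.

₹0.5720

Periodic yield y = 0.01.
  t   CF        PV=CF/(1+0.01)^t    t·PV
  1        48.75        48.2673        48.2673
  2        48.75        47.7894        95.5789
  3        48.75        47.3163       141.9488
  4        48.75        46.8478       187.3912
  5        48.75        46.3840       231.9198
  6        48.75        45.9247       275.5482
  7        48.75        45.4700       318.2900
  8        48.75        45.0198       360.1585
  9        48.75        44.5741       401.1666
  10    1,048.75       949.4197     9,494.1969
  Σ                  1,367.0131    11,554.4662
P = 1,367.0131; D_Mac = 8.45235 half-year periods = 4.22617 yrs; D_mod = 4.18433 yrs.
DV01 ≈ 4.18433 × 1,367.0131 × 0.0001 = 0.572003.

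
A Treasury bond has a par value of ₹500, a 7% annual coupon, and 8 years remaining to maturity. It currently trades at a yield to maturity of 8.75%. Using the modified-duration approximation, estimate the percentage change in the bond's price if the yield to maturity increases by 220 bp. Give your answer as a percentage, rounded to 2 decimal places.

Periodic yield y = 0.0875. Modified duration first:
  t   CF        PV=CF/(1+0.0875)^t    t·PV
  1        35.00        32.1839        32.1839
  2        35.00        29.5944        59.1888
  3        35.00        27.2132        81.6397
  4        35.00        25.0237       100.0947
  5        35.00        23.0103       115.0514
  6        35.00        21.1589       126.9532
  7        35.00        19.4564       136.1950
  8       535.00       273.4763     2,187.8102
  Σ                    451.1171     2,839.1169
P = 451.1171; D_Mac = 6.29353 yrs; D_mod = 6.29353/(1+0.0875) = 5.78715 yrs.
ΔP/P ≈ -D_mod · Δy = -5.78715 × (+0.022) = -0.127317 = -12.7317%.

-12.73%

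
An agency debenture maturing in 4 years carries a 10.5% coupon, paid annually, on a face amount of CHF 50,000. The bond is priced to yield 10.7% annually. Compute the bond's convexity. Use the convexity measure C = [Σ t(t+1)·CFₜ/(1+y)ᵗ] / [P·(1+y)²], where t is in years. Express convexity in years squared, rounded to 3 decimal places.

13.425

With y = 0.107:
  t   CF        PV=CF/(1+0.107)^t    t·PV        t(t+1)·PV
  1     5,250.00     4,742.5474     4,742.5474       9,485.0949
  2     5,250.00     4,284.1440     8,568.2880      25,704.8641
  3     5,250.00     3,870.0488    11,610.1464      46,440.5855
  4    55,250.00    36,791.0175   147,164.0700     735,820.3498
  Σ                 49,687.7577   172,085.0518     817,450.8943
P = 49,687.7577.
Convexity = Σ t(t+1)·PV / [P·(1+y)²] = 817,450.8943 / (49,687.7577 × 1.225449) = 13.42508.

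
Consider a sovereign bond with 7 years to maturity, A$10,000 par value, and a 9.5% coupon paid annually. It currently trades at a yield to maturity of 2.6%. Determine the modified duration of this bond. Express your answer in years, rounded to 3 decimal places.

Periodic yield y = 0.026. First find Macaulay duration:
  t   CF        PV=CF/(1+0.026)^t    t·PV
  1       950.00       925.9259       925.9259
  2       950.00       902.4619     1,804.9238
  3       950.00       879.5925     2,638.7775
  4       950.00       857.3026     3,429.2106
  5       950.00       835.5776     4,177.8881
  6       950.00       814.4031     4,886.4189
  7    10,950.00     9,149.1889    64,044.3222
  Σ                 14,364.4526    81,907.4670
P = 14,364.4526; Macaulay duration = 81,907.4670 / 14,364.4526 = 5.70209 years.
Modified duration = D_Mac / (1 + y) = 5.70209 / 1.026 = 5.55760 years.

5.558 years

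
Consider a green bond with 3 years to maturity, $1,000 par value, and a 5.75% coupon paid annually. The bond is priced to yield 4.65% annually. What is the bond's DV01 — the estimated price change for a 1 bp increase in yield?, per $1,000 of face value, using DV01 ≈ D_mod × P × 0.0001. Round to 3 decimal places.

$0.280

Periodic yield y = 0.0465.
  t   CF        PV=CF/(1+0.0465)^t    t·PV
  1        57.50        54.9451        54.9451
  2        57.50        52.5036       105.0073
  3     1,057.50       922.7046     2,768.1138
  Σ                  1,030.1533     2,928.0661
P = 1,030.1533; D_Mac = 2.84236 yrs; D_mod = 2.71606 yrs.
DV01 ≈ 2.71606 × 1,030.1533 × 0.0001 = 0.279796.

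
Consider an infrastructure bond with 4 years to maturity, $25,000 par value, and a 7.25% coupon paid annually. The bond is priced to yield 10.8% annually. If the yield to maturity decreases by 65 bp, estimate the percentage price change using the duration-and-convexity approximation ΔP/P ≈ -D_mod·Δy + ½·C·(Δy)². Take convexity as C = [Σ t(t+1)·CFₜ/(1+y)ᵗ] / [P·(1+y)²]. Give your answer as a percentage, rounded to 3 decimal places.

With y = 0.108:
  t   CF        PV=CF/(1+0.108)^t    t·PV        t(t+1)·PV
  1     1,812.50     1,635.8303     1,635.8303       3,271.6606
  2     1,812.50     1,476.3812     2,952.7623       8,858.2870
  3     1,812.50     1,332.4740     3,997.4219      15,989.6876
  4    26,812.50    17,790.0950    71,160.3801     355,801.9006
  Σ                 22,234.7805    79,746.3947     383,921.5358
P = 22,234.7805; D_Mac = 3.58656 yrs; D_mod = 3.23697 yrs; C = 14.06469.
Duration effect: -3.23697 × (-0.0065) = +0.021040
Convexity effect: 0.5 × 14.06469 × (-0.0065)² = +0.0002971
ΔP/P ≈ +0.021040 + 0.0002971 = +0.021337 = +2.1337%.

+2.134%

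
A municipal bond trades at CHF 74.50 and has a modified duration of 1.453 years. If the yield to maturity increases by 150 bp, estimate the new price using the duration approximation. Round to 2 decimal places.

CHF 72.88

Duration approximation: ΔP/P ≈ -D_mod · Δy = -1.453 × (+0.015) = -0.021795.
New price ≈ 74.50 × (1 - 0.021795) = 72.8762725.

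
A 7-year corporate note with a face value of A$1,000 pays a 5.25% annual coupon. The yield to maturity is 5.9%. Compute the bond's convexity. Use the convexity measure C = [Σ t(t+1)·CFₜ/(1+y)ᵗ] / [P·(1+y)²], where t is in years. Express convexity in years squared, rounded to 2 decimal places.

40.67

With y = 0.059:
  t   CF        PV=CF/(1+0.059)^t    t·PV        t(t+1)·PV
  1        52.50        49.5751        49.5751          99.1501
  2        52.50        46.8131        93.6262         280.8786
  3        52.50        44.2050       132.6150         530.4600
  4        52.50        41.7422       166.9688         834.8442
  5        52.50        39.4166       197.0832       1,182.4989
  6        52.50        37.2206       223.3237       1,563.2658
  7     1,052.50       704.6126     4,932.2880      39,458.3037
  Σ                    963.5852     5,795.4799      43,949.4014
P = 963.5852.
Convexity = Σ t(t+1)·PV / [P·(1+y)²] = 43,949.4014 / (963.5852 × 1.121481) = 40.66970.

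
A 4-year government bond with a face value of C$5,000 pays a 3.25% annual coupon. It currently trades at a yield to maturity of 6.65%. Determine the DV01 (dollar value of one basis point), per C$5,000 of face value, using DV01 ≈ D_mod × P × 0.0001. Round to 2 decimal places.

C$1.58

Periodic yield y = 0.0665.
  t   CF        PV=CF/(1+0.0665)^t    t·PV
  1       162.50       152.3676       152.3676
  2       162.50       142.8669       285.7338
  3       162.50       133.9587       401.8760
  4     5,162.50     3,990.4018    15,961.6071
  Σ                  4,419.5949    16,801.5845
P = 4,419.5949; D_Mac = 3.80161 yrs; D_mod = 3.56457 yrs.
DV01 ≈ 3.56457 × 4,419.5949 × 0.0001 = 1.575395.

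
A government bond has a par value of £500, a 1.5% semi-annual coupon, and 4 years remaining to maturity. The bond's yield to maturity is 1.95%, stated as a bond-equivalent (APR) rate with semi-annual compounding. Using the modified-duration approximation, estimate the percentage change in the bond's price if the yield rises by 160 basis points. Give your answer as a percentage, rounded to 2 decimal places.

Periodic yield y = 0.00975. Modified duration first:
  t   CF        PV=CF/(1+0.00975)^t    t·PV
  1         3.75         3.7138         3.7138
  2         3.75         3.6779         7.3559
  3         3.75         3.6424        10.9273
  4         3.75         3.6072        14.4290
  5         3.75         3.5724        17.8621
  6         3.75         3.5379        21.2275
  7         3.75         3.5038        24.5263
  8       503.75       466.1269     3,729.0152
  Σ                    491.3824     3,829.0570
P = 491.3824; D_Mac = 7.79242 half-year periods = 3.89621 yrs; D_mod = 3.89621/(1+0.00975) = 3.85859 yrs.
ΔP/P ≈ -D_mod · Δy = -3.85859 × (+0.016) = -0.061737 = -6.1737%.

-6.17%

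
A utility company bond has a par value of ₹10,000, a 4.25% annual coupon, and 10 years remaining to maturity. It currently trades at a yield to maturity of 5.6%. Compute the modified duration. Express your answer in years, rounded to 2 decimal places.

Periodic yield y = 0.056. First find Macaulay duration:
  t   CF        PV=CF/(1+0.056)^t    t·PV
  1       425.00       402.4621       402.4621
  2       425.00       381.1194       762.2389
  3       425.00       360.9086     1,082.7257
  4       425.00       341.7695     1,367.0779
  5       425.00       323.6453     1,618.2266
  6       425.00       306.4823     1,838.8939
  7       425.00       290.2295     2,031.6063
  8       425.00       274.8385     2,198.7081
  9       425.00       260.2637     2,342.3737
  10   10,425.00     6,045.5648    60,455.6482
  Σ                  8,987.2837    74,099.9612
P = 8,987.2837; Macaulay duration = 74,099.9612 / 8,987.2837 = 8.24498 years.
Modified duration = D_Mac / (1 + y) = 8.24498 / 1.056 = 7.80774 years.

7.81 years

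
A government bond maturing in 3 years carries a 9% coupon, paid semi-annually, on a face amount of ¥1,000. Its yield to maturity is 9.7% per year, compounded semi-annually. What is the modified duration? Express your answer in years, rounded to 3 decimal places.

Periodic yield y = 0.0485. First find Macaulay duration:
  t   CF        PV=CF/(1+0.0485)^t    t·PV
  1        45.00        42.9185        42.9185
  2        45.00        40.9332        81.8664
  3        45.00        39.0398       117.1193
  4        45.00        37.2339       148.9357
  5        45.00        35.5116       177.5580
  6     1,045.00       786.5126     4,719.0756
  Σ                    982.1495     5,287.4734
P = 982.1495; Macaulay duration = 5,287.4734 / 982.1495 = 5.38357 half-year periods = 2.69179 years.
Modified duration = D_Mac / (1 + y) = 2.69179 / 1.0485 = 2.56727 years.

2.567 years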